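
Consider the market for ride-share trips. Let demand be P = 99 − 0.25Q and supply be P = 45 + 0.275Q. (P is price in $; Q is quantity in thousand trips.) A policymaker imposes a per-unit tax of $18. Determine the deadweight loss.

Competitive equilibrium: 99 − 0.25Q = 45 + 0.275Q → Q* = 102.8571, P* = 73.2857.
With the tax, the buyer price exceeds the seller price by 18: (99 − 0.25Q) − (45 + 0.275Q) = 18 → Q' = 68.5714.
ΔQ = 102.8571 − 68.5714 = 34.2857; the wedge equals the tax, 18.
Deadweight loss = ½ × 34.2857 × 18 = $308.57 thousand.

$308.57 thousand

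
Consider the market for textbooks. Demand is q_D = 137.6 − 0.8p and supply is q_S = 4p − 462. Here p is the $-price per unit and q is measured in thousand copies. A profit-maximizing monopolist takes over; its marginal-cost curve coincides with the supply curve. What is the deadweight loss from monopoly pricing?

In inverse form: demand p = 172 − 1.25q, supply p = 115.5 + 0.25q.
Competitive equilibrium: 172 − 1.25q = 115.5 + 0.25q → q* = 37.6667, p* = 124.9167.
Marginal revenue: MR = 172 − 2.5q. Set MR = MC: 172 − 2.5q = 115.5 + 0.25q → q_m = 20.5455.
Price p_m = 172 − 1.25·20.5455 = 146.3181; MC(q_m) = 115.5 + 0.25·20.5455 = 120.6364.
Competitive q* = 37.6667, so Δq = 17.1212; wedge = 146.3181 − 120.6364 = 25.6817.
The triangle = ½ × 17.1212 × 25.6817 = $219.85 thousand.

$219.85 thousand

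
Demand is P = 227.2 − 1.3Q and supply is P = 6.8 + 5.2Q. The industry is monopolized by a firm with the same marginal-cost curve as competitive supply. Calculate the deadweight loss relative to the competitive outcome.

103.80

Competitive equilibrium: 227.2 − 1.3Q = 6.8 + 5.2Q → Q* = 33.9077, P* = 183.12.
Marginal revenue: MR = 227.2 − 2.6Q. Set MR = MC: 227.2 − 2.6Q = 6.8 + 5.2Q → Q_m = 28.2564.
Price P_m = 227.2 − 1.3·28.2564 = 190.4667; MC(Q_m) = 6.8 + 5.2·28.2564 = 153.7333.
Competitive Q* = 33.9077, so ΔQ = 5.6513; wedge = 190.4667 − 153.7333 = 36.7334.
Welfare loss = ½ × 5.6513 × 36.7334 = 103.80.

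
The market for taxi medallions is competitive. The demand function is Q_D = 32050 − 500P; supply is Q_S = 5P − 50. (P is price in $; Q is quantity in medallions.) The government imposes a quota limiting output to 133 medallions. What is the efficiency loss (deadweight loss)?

$1835.87

In inverse form: demand P = 64.1 − 0.002Q, supply P = 10 + 0.2Q.
Competitive equilibrium: 64.1 − 0.002Q = 10 + 0.2Q → Q* = 267.8218, P* = 63.5644.
At Q = 133: demand price = 64.1 − 0.002·133 = 63.834; supply price = 10 + 0.2·133 = 36.6.
ΔQ = 267.8218 − 133 = 134.8218; wedge = 63.834 − 36.6 = 27.234.
Welfare loss = ½ × 134.8218 × 27.234 = $1835.87.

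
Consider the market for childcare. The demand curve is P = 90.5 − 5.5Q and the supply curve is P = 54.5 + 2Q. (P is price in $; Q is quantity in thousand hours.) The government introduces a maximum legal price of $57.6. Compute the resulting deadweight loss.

Competitive equilibrium: 90.5 − 5.5Q = 54.5 + 2Q → Q* = 4.8, P* = 64.1.
At the ceiling P = 57.6, quantity supplied = (57.6 − 54.5)/2 = 1.55.
Willingness to pay at Q' = 1.55: 90.5 − 5.5·1.55 = 81.975.
ΔQ = 4.8 − 1.55 = 3.25; wedge = 81.975 − 57.6 = 24.375.
DWL = ½ × 3.25 × 24.375 = $39.61 thousand.

$39.61 thousand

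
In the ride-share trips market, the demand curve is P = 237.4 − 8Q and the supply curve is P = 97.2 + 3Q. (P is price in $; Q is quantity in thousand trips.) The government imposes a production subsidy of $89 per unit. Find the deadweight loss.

Competitive equilibrium: 237.4 − 8Q = 97.2 + 3Q → Q* = 12.7455, P* = 135.4364.
The subsidy lowers effective supply by 89: P = 8.2 + 3Q.
New quantity: 237.4 − 8Q = 8.2 + 3Q → Q' = 20.8364.
Overproduction ΔQ = 20.8364 − 12.7455 = 8.0909; wedge = subsidy = 89.
Deadweight loss = ½ × 8.0909 × 89 = $360.05 thousand.

$360.05 thousand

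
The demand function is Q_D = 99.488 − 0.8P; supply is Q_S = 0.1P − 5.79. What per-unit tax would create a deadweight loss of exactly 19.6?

In inverse form: demand P = 124.36 − 1.25Q, supply P = 57.9 + 10Q.
Competitive equilibrium: 124.36 − 1.25Q = 57.9 + 10Q → Q* = 5.9076, P* = 116.9756.
A tax t gives ΔQ = t/11.25 and wedge t, so DWL = t²/22.5.
t²/22.5 = 19.6 → t² = 441 → t = 21.

21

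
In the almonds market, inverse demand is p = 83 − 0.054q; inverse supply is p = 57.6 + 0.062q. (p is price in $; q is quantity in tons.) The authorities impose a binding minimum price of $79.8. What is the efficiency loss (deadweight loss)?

$1479.35

Competitive equilibrium: 83 − 0.054q = 57.6 + 0.062q → q* = 218.9655, p* = 71.1759.
At the floor p = 79.8, quantity demanded = (83 − 79.8)/0.054 = 59.2593.
Sellers' marginal cost at q' = 59.2593: 57.6 + 0.062·59.2593 = 61.2741.
Δq = 218.9655 − 59.2593 = 159.7062; wedge = 79.8 − 61.2741 = 18.5259.
Deadweight loss = ½ × 159.7062 × 18.5259 = $1479.35.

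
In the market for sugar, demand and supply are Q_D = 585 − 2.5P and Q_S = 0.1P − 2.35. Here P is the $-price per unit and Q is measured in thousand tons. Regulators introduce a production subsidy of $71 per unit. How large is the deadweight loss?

$242.36 thousand

In inverse form: demand P = 234 − 0.4Q, supply P = 23.5 + 10Q.
Competitive equilibrium: 234 − 0.4Q = 23.5 + 10Q → Q* = 20.24038, P* = 225.90385.
The subsidy lowers effective supply by 71: P = 10Q − 47.5.
New quantity: 234 − 0.4Q = 10Q − 47.5 → Q' = 27.06731.
Overproduction ΔQ = 27.06731 − 20.24038 = 6.82693; wedge = subsidy = 71.
DWL = ½ × 6.82693 × 71 = $242.36 thousand.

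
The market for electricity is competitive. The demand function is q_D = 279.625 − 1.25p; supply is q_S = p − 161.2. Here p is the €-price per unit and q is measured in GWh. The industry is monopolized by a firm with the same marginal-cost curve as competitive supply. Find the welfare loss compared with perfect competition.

In inverse form: demand p = 223.7 − 0.8q, supply p = 161.2 + q.
Competitive equilibrium: 223.7 − 0.8q = 161.2 + q → q* = 34.7222, p* = 195.9222.
Marginal revenue: MR = 223.7 − 1.6q. Set MR = MC: 223.7 − 1.6q = 161.2 + q → q_m = 24.0385.
Price p_m = 223.7 − 0.8·24.0385 = 204.4692; MC(q_m) = 161.2 + 1·24.0385 = 185.2385.
Competitive q* = 34.7222, so Δq = 10.6837; wedge = 204.4692 − 185.2385 = 19.2307.
Welfare loss = ½ × 10.6837 × 19.2307 = €102.73.

€102.73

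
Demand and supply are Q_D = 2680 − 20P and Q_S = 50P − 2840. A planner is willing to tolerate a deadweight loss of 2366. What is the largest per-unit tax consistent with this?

In inverse form: demand P = 134 − 0.05Q, supply P = 56.8 + 0.02Q.
Competitive equilibrium: 134 − 0.05Q = 56.8 + 0.02Q → Q* = 1102.8571, P* = 78.8571.
A tax t gives ΔQ = t/0.07 and wedge t, so DWL = t²/0.14.
t²/0.14 = 2366 → t² = 331.24 → t = 18.2.

18.2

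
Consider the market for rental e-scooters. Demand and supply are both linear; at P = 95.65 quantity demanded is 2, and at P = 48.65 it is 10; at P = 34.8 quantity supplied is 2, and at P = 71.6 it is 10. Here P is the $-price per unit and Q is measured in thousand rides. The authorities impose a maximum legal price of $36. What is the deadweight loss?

$161.22 thousand

Demand slope = (48.65 − 95.65)/(10 − 2) = −5.875, so P = 107.4 − 5.875Q.
Supply slope = (71.6 − 34.8)/(10 − 2) = 4.6, so P = 25.6 + 4.6Q.
Competitive equilibrium: 107.4 − 5.875Q = 25.6 + 4.6Q → Q* = 7.8091, P* = 61.5217.
At the ceiling P = 36, quantity supplied = (36 − 25.6)/4.6 = 2.2609.
Willingness to pay at Q' = 2.2609: 107.4 − 5.875·2.2609 = 94.1172.
ΔQ = 7.8091 − 2.2609 = 5.5482; wedge = 94.1172 − 36 = 58.1172.
The triangle = ½ × 5.5482 × 58.1172 = $161.22 thousand.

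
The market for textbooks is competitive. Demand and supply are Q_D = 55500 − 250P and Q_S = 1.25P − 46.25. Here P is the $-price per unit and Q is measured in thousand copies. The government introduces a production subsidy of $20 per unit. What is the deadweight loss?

In inverse form: demand P = 222 − 0.004Q, supply P = 37 + 0.8Q.
Competitive equilibrium: 222 − 0.004Q = 37 + 0.8Q → Q* = 230.0995, P* = 221.0796.
The subsidy lowers effective supply by 20: P = 17 + 0.8Q.
New quantity: 222 − 0.004Q = 17 + 0.8Q → Q' = 254.9751.
Overproduction ΔQ = 254.9751 − 230.0995 = 24.8756; wedge = subsidy = 20.
DWL = ½ × 24.8756 × 20 = $248.76 thousand.

$248.76 thousand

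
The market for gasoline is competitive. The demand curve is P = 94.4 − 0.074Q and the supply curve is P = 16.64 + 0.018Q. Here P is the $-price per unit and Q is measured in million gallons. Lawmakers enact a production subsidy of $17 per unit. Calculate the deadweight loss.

$1570.65 million

Competitive equilibrium: 94.4 − 0.074Q = 16.64 + 0.018Q → Q* = 845.2174, P* = 31.8539.
The subsidy lowers effective supply by 17: P = 0.018Q − 0.36.
New quantity: 94.4 − 0.074Q = 0.018Q − 0.36 → Q' = 1030.
Overproduction ΔQ = 1030 − 845.2174 = 184.7826; wedge = subsidy = 17.
Deadweight loss = ½ × 184.7826 × 17 = $1570.65 million.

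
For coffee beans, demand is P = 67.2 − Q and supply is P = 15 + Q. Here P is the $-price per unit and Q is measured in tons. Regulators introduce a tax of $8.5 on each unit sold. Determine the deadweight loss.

Competitive equilibrium: 67.2 − Q = 15 + Q → Q* = 26.1, P* = 41.1.
With the tax, the buyer price exceeds the seller price by 8.5: (67.2 − Q) − (15 + Q) = 8.5 → Q' = 21.85.
ΔQ = 26.1 − 21.85 = 4.25; the wedge equals the tax, 8.5.
Welfare loss = ½ × 4.25 × 8.5 = $18.06.

$18.06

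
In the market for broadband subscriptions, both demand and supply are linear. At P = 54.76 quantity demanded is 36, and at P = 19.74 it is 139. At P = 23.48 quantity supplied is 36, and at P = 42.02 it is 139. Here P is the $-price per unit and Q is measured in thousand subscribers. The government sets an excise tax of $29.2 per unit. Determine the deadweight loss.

Demand slope = (19.74 − 54.76)/(139 − 36) = −0.34, so P = 67 − 0.34Q.
Supply slope = (42.02 − 23.48)/(139 − 36) = 0.18, so P = 17 + 0.18Q.
Competitive equilibrium: 67 − 0.34Q = 17 + 0.18Q → Q* = 96.1538, P* = 34.3077.
With the tax, the buyer price exceeds the seller price by 29.2: (67 − 0.34Q) − (17 + 0.18Q) = 29.2 → Q' = 40.
ΔQ = 96.1538 − 40 = 56.1538; the wedge equals the tax, 29.2.
DWL = ½ × 56.1538 × 29.2 = $819.85 thousand.

$819.85 thousand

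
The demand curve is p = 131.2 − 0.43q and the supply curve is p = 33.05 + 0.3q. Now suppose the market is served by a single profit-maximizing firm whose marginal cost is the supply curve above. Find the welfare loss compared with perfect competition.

Competitive equilibrium: 131.2 − 0.43q = 33.05 + 0.3q → q* = 134.4521, p* = 73.3856.
Marginal revenue: MR = 131.2 − 0.86q. Set MR = MC: 131.2 − 0.86q = 33.05 + 0.3q → q_m = 84.6121.
Price p_m = 131.2 − 0.43·84.6121 = 94.8168; MC(q_m) = 33.05 + 0.3·84.6121 = 58.4336.
Competitive q* = 134.4521, so Δq = 49.84; wedge = 94.8168 − 58.4336 = 36.3832.
Welfare loss = ½ × 49.84 × 36.3832 = 906.67.

906.67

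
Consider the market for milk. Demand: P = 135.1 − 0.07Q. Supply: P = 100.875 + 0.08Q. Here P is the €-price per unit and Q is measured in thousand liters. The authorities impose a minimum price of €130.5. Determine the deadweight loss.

€1979.31 thousand

Competitive equilibrium: 135.1 − 0.07Q = 100.875 + 0.08Q → Q* = 228.1667, P* = 119.1283.
At the floor P = 130.5, quantity demanded = (135.1 − 130.5)/0.07 = 65.7143.
Sellers' marginal cost at Q' = 65.7143: 100.875 + 0.08·65.7143 = 106.1321.
ΔQ = 228.1667 − 65.7143 = 162.4524; wedge = 130.5 − 106.1321 = 24.3679.
Welfare loss = ½ × 162.4524 × 24.3679 = €1979.31 thousand.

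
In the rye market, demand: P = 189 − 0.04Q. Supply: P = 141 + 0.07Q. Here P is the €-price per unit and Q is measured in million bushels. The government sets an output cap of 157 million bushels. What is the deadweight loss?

Competitive equilibrium: 189 − 0.04Q = 141 + 0.07Q → Q* = 436.3636, P* = 171.5455.
At Q = 157: demand price = 189 − 0.04·157 = 182.72; supply price = 141 + 0.07·157 = 151.99.
ΔQ = 436.3636 − 157 = 279.3636; wedge = 182.72 − 151.99 = 30.73.
The triangle = ½ × 279.3636 × 30.73 = €4292.42 million.

€4292.42 million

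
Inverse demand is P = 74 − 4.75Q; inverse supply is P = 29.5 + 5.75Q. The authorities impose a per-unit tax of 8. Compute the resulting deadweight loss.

Competitive equilibrium: 74 − 4.75Q = 29.5 + 5.75Q → Q* = 4.2381, P* = 53.869.
With the tax, the buyer price exceeds the seller price by 8: (74 − 4.75Q) − (29.5 + 5.75Q) = 8 → Q' = 3.4762.
ΔQ = 4.2381 − 3.4762 = 0.7619; the wedge equals the tax, 8.
DWL = ½ × 0.7619 × 8 = 3.05.

3.05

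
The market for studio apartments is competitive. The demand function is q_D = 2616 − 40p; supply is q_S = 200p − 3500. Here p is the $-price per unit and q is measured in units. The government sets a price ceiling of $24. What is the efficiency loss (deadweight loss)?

$1320.17

In inverse form: demand p = 65.4 − 0.025q, supply p = 17.5 + 0.005q.
Competitive equilibrium: 65.4 − 0.025q = 17.5 + 0.005q → q* = 1596.6667, p* = 25.4833.
At the ceiling p = 24, quantity supplied = (24 − 17.5)/0.005 = 1300.
Willingness to pay at q' = 1300: 65.4 − 0.025·1300 = 32.9.
Δq = 1596.6667 − 1300 = 296.6667; wedge = 32.9 − 24 = 8.9.
Deadweight loss = ½ × 296.6667 × 8.9 = $1320.17.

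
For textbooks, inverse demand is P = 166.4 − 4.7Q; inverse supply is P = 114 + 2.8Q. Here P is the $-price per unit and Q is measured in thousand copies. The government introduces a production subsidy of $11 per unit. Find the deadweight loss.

$8.07 thousand

Competitive equilibrium: 166.4 − 4.7Q = 114 + 2.8Q → Q* = 6.9867, P* = 133.5627.
The subsidy lowers effective supply by 11: P = 103 + 2.8Q.
New quantity: 166.4 − 4.7Q = 103 + 2.8Q → Q' = 8.4533.
Overproduction ΔQ = 8.4533 − 6.9867 = 1.4666; wedge = subsidy = 11.
The triangle = ½ × 1.4666 × 11 = $8.07 thousand.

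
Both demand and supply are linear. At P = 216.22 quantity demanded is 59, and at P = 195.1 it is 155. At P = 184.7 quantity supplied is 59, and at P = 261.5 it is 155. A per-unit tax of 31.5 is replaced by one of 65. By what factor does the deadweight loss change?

4.258

Demand slope = (195.1 − 216.22)/(155 − 59) = −0.22, so P = 229.2 − 0.22Q.
Supply slope = (261.5 − 184.7)/(155 − 59) = 0.8, so P = 137.5 + 0.8Q.
Competitive equilibrium: 229.2 − 0.22Q = 137.5 + 0.8Q → Q* = 89.902, P* = 209.4216.
For a per-unit tax t: ΔQ = t/1.02, so DWL = ½·t·(t/1.02) = t²/2.04.
At t = 31.5: DWL = 486.397. At t = 65: DWL = 2071.078.
Ratio = (65/31.5)² = 4.258.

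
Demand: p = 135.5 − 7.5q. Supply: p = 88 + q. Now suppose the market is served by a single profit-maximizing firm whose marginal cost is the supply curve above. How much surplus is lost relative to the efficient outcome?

Competitive equilibrium: 135.5 − 7.5q = 88 + q → q* = 5.5882, p* = 93.5882.
Marginal revenue: MR = 135.5 − 15q. Set MR = MC: 135.5 − 15q = 88 + q → q_m = 2.9688.
Price p_m = 135.5 − 7.5·2.9688 = 113.234; MC(q_m) = 88 + 1·2.9688 = 90.9688.
Competitive q* = 5.5882, so Δq = 2.6194; wedge = 113.234 − 90.9688 = 22.2652.
Deadweight loss = ½ × 2.6194 × 22.2652 = 29.16.

29.16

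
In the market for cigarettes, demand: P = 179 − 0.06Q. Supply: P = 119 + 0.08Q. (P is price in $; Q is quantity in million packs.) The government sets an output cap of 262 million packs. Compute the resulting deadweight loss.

$1942.22 million

Competitive equilibrium: 179 − 0.06Q = 119 + 0.08Q → Q* = 428.5714, P* = 153.2857.
At Q = 262: demand price = 179 − 0.06·262 = 163.28; supply price = 119 + 0.08·262 = 139.96.
ΔQ = 428.5714 − 262 = 166.5714; wedge = 163.28 − 139.96 = 23.32.
Deadweight loss = ½ × 166.5714 × 23.32 = $1942.22 million.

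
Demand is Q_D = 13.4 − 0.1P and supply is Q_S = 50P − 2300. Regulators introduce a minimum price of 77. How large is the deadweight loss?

In inverse form: demand P = 134 − 10Q, supply P = 46 + 0.02Q.
Competitive equilibrium: 134 − 10Q = 46 + 0.02Q → Q* = 8.7824, P* = 46.1756.
At the floor P = 77, quantity demanded = (134 − 77)/10 = 5.7.
Sellers' marginal cost at Q' = 5.7: 46 + 0.02·5.7 = 46.114.
ΔQ = 8.7824 − 5.7 = 3.0824; wedge = 77 − 46.114 = 30.886.
The triangle = ½ × 3.0824 × 30.886 = 47.60.

47.60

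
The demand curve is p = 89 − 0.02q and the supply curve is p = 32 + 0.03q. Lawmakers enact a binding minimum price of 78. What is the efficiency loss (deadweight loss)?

8702.50

Competitive equilibrium: 89 − 0.02q = 32 + 0.03q → q* = 1140, p* = 66.2.
At the floor p = 78, quantity demanded = (89 − 78)/0.02 = 550.
Sellers' marginal cost at q' = 550: 32 + 0.03·550 = 48.5.
Δq = 1140 − 550 = 590; wedge = 78 − 48.5 = 29.5.
Welfare loss = ½ × 590 × 29.5 = 8702.50.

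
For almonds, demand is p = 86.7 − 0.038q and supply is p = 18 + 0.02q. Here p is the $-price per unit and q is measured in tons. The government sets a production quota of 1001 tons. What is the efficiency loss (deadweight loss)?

Competitive equilibrium: 86.7 − 0.038q = 18 + 0.02q → q* = 1184.4828, p* = 41.6897.
At q = 1001: demand price = 86.7 − 0.038·1001 = 48.662; supply price = 18 + 0.02·1001 = 38.02.
Δq = 1184.4828 − 1001 = 183.4828; wedge = 48.662 − 38.02 = 10.642.
DWL = ½ × 183.4828 × 10.642 = $976.31.

$976.31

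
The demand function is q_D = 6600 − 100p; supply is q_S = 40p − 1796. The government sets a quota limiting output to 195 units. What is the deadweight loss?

In inverse form: demand p = 66 − 0.01q, supply p = 44.9 + 0.025q.
Competitive equilibrium: 66 − 0.01q = 44.9 + 0.025q → q* = 602.8571, p* = 59.9714.
At q = 195: demand price = 66 − 0.01·195 = 64.05; supply price = 44.9 + 0.025·195 = 49.775.
Δq = 602.8571 − 195 = 407.8571; wedge = 64.05 − 49.775 = 14.275.
Deadweight loss = ½ × 407.8571 × 14.275 = 2911.08.

2911.08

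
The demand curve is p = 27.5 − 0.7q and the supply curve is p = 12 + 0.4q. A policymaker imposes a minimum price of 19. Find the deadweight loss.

2.09

Competitive equilibrium: 27.5 − 0.7q = 12 + 0.4q → q* = 14.0909, p* = 17.6364.
At the floor p = 19, quantity demanded = (27.5 − 19)/0.7 = 12.1429.
Sellers' marginal cost at q' = 12.1429: 12 + 0.4·12.1429 = 16.8572.
Δq = 14.0909 − 12.1429 = 1.948; wedge = 19 − 16.8572 = 2.1428.
DWL = ½ × 1.948 × 2.1428 = 2.09.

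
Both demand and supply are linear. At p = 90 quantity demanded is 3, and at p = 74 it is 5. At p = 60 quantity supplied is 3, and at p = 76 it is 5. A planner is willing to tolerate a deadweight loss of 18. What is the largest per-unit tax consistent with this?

24

Demand slope = (74 − 90)/(5 − 3) = −8, so p = 114 − 8q.
Supply slope = (76 − 60)/(5 − 3) = 8, so p = 36 + 8q.
Competitive equilibrium: 114 − 8q = 36 + 8q → q* = 4.875, p* = 75.
A tax t gives Δq = t/16 and wedge t, so DWL = t²/32.
t²/32 = 18 → t² = 576 → t = 24.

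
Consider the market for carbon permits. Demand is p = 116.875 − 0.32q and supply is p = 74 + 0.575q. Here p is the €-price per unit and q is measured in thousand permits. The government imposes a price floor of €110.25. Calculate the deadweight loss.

Competitive equilibrium: 116.875 − 0.32q = 74 + 0.575q → q* = 47.905, p* = 101.5454.
At the floor p = 110.25, quantity demanded = (116.875 − 110.25)/0.32 = 20.7031.
Sellers' marginal cost at q' = 20.7031: 74 + 0.575·20.7031 = 85.9043.
Δq = 47.905 − 20.7031 = 27.2019; wedge = 110.25 − 85.9043 = 24.3457.
DWL = ½ × 27.2019 × 24.3457 = €331.12 thousand.

€331.12 thousand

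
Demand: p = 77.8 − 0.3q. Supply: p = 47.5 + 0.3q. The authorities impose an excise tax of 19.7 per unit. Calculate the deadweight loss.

323.41

Competitive equilibrium: 77.8 − 0.3q = 47.5 + 0.3q → q* = 50.5, p* = 62.65.
With the tax, the buyer price exceeds the seller price by 19.7: (77.8 − 0.3q) − (47.5 + 0.3q) = 19.7 → q' = 17.6667.
Δq = 50.5 − 17.6667 = 32.8333; the wedge equals the tax, 19.7.
The triangle = ½ × 32.8333 × 19.7 = 323.41.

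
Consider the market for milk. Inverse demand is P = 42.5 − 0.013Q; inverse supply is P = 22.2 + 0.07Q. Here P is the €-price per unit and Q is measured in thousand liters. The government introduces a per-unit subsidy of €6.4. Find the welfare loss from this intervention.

€246.75 thousand

Competitive equilibrium: 42.5 − 0.013Q = 22.2 + 0.07Q → Q* = 244.5783, P* = 39.3205.
The subsidy lowers effective supply by 6.4: P = 15.8 + 0.07Q.
New quantity: 42.5 − 0.013Q = 15.8 + 0.07Q → Q' = 321.6867.
Overproduction ΔQ = 321.6867 − 244.5783 = 77.1084; wedge = subsidy = 6.4.
Welfare loss = ½ × 77.1084 × 6.4 = €246.75 thousand.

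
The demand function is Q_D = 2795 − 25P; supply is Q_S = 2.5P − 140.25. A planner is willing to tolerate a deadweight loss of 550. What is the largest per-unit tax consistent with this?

22

In inverse form: demand P = 111.8 − 0.04Q, supply P = 56.1 + 0.4Q.
Competitive equilibrium: 111.8 − 0.04Q = 56.1 + 0.4Q → Q* = 126.5909, P* = 106.7364.
A tax t gives ΔQ = t/0.44 and wedge t, so DWL = t²/0.88.
t²/0.88 = 550 → t² = 484 → t = 22.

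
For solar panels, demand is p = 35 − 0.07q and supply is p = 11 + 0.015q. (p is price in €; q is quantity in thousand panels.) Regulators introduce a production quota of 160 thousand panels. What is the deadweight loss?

Competitive equilibrium: 35 − 0.07q = 11 + 0.015q → q* = 282.3529, p* = 15.2353.
At q = 160: demand price = 35 − 0.07·160 = 23.8; supply price = 11 + 0.015·160 = 13.4.
Δq = 282.3529 − 160 = 122.3529; wedge = 23.8 − 13.4 = 10.4.
Welfare loss = ½ × 122.3529 × 10.4 = €636.24 thousand.

€636.24 thousand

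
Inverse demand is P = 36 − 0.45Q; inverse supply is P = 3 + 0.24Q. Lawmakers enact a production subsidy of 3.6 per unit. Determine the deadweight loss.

9.39

Competitive equilibrium: 36 − 0.45Q = 3 + 0.24Q → Q* = 47.8261, P* = 14.4783.
The subsidy lowers effective supply by 3.6: P = 0.24Q − 0.6.
New quantity: 36 − 0.45Q = 0.24Q − 0.6 → Q' = 53.0435.
Overproduction ΔQ = 53.0435 − 47.8261 = 5.2174; wedge = subsidy = 3.6.
The triangle = ½ × 5.2174 × 3.6 = 9.39.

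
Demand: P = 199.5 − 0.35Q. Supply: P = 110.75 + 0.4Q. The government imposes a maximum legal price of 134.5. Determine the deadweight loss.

Competitive equilibrium: 199.5 − 0.35Q = 110.75 + 0.4Q → Q* = 118.3333, P* = 158.0833.
At the ceiling P = 134.5, quantity supplied = (134.5 − 110.75)/0.4 = 59.375.
Willingness to pay at Q' = 59.375: 199.5 − 0.35·59.375 = 178.7188.
ΔQ = 118.3333 − 59.375 = 58.9583; wedge = 178.7188 − 134.5 = 44.2188.
Deadweight loss = ½ × 58.9583 × 44.2188 = 1303.53.

1303.53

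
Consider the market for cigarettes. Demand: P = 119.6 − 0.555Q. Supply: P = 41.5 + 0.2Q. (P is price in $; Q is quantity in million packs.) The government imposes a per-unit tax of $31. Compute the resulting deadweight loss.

$636.42 million

Competitive equilibrium: 119.6 − 0.555Q = 41.5 + 0.2Q → Q* = 103.4437, P* = 62.1887.
With the tax, the buyer price exceeds the seller price by 31: (119.6 − 0.555Q) − (41.5 + 0.2Q) = 31 → Q' = 62.3841.
ΔQ = 103.4437 − 62.3841 = 41.0596; the wedge equals the tax, 31.
The triangle = ½ × 41.0596 × 31 = $636.42 million.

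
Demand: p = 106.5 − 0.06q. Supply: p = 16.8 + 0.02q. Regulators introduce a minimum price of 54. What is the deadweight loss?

Competitive equilibrium: 106.5 − 0.06q = 16.8 + 0.02q → q* = 1121.25, p* = 39.225.
At the floor p = 54, quantity demanded = (106.5 − 54)/0.06 = 875.
Sellers' marginal cost at q' = 875: 16.8 + 0.02·875 = 34.3.
Δq = 1121.25 − 875 = 246.25; wedge = 54 − 34.3 = 19.7.
The triangle = ½ × 246.25 × 19.7 = 2425.56.

2425.56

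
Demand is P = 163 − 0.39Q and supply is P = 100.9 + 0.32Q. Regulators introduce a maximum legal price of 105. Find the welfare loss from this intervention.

Competitive equilibrium: 163 − 0.39Q = 100.9 + 0.32Q → Q* = 87.4648, P* = 128.8887.
At the ceiling P = 105, quantity supplied = (105 − 100.9)/0.32 = 12.8125.
Willingness to pay at Q' = 12.8125: 163 − 0.39·12.8125 = 158.0031.
ΔQ = 87.4648 − 12.8125 = 74.6523; wedge = 158.0031 − 105 = 53.0031.
The triangle = ½ × 74.6523 × 53.0031 = 1978.40.

1978.40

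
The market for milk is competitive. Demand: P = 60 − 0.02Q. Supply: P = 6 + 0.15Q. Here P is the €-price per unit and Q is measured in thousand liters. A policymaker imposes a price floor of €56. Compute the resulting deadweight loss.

€1176.47 thousand

Competitive equilibrium: 60 − 0.02Q = 6 + 0.15Q → Q* = 317.6471, P* = 53.6471.
At the floor P = 56, quantity demanded = (60 − 56)/0.02 = 200.
Sellers' marginal cost at Q' = 200: 6 + 0.15·200 = 36.
ΔQ = 317.6471 − 200 = 117.6471; wedge = 56 − 36 = 20.
Welfare loss = ½ × 117.6471 × 20 = €1176.47 thousand.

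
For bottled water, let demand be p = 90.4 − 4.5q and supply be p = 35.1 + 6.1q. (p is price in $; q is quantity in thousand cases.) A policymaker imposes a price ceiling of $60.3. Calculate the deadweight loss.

Competitive equilibrium: 90.4 − 4.5q = 35.1 + 6.1q → q* = 5.217, p* = 66.9236.
At the ceiling p = 60.3, quantity supplied = (60.3 − 35.1)/6.1 = 4.1311.
Willingness to pay at q' = 4.1311: 90.4 − 4.5·4.1311 = 71.8101.
Δq = 5.217 − 4.1311 = 1.0859; wedge = 71.8101 − 60.3 = 11.5101.
Deadweight loss = ½ × 1.0859 × 11.5101 = $6.25 thousand.

$6.25 thousand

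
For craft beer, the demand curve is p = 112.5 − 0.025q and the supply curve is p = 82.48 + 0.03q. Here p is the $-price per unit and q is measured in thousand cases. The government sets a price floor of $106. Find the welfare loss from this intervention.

Competitive equilibrium: 112.5 − 0.025q = 82.48 + 0.03q → q* = 545.8182, p* = 98.8545.
At the floor p = 106, quantity demanded = (112.5 − 106)/0.025 = 260.
Sellers' marginal cost at q' = 260: 82.48 + 0.03·260 = 90.28.
Δq = 545.8182 − 260 = 285.8182; wedge = 106 − 90.28 = 15.72.
DWL = ½ × 285.8182 × 15.72 = $2246.53 thousand.

$2246.53 thousand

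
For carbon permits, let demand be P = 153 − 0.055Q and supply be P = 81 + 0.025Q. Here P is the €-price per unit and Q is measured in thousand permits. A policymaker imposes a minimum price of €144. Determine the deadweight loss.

Competitive equilibrium: 153 − 0.055Q = 81 + 0.025Q → Q* = 900, P* = 103.5.
At the floor P = 144, quantity demanded = (153 − 144)/0.055 = 163.6364.
Sellers' marginal cost at Q' = 163.6364: 81 + 0.025·163.6364 = 85.0909.
ΔQ = 900 − 163.6364 = 736.3636; wedge = 144 − 85.0909 = 58.9091.
The triangle = ½ × 736.3636 × 58.9091 = €21689.26 thousand.

€21689.26 thousand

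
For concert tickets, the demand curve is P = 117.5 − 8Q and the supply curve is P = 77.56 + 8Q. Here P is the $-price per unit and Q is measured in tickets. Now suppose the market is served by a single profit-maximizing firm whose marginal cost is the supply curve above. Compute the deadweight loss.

$5.54

Competitive equilibrium: 117.5 − 8Q = 77.56 + 8Q → Q* = 2.4963, P* = 97.53.
Marginal revenue: MR = 117.5 − 16Q. Set MR = MC: 117.5 − 16Q = 77.56 + 8Q → Q_m = 1.6642.
Price P_m = 117.5 − 8·1.6642 = 104.1864; MC(Q_m) = 77.56 + 8·1.6642 = 90.8736.
Competitive Q* = 2.4963, so ΔQ = 0.8321; wedge = 104.1864 − 90.8736 = 13.3128.
DWL = ½ × 0.8321 × 13.3128 = $5.54.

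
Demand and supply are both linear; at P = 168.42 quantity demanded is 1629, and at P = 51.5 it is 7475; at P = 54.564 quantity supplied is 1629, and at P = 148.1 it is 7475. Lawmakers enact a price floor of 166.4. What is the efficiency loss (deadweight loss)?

Demand slope = (51.5 − 168.42)/(7475 − 1629) = −0.02, so P = 201 − 0.02Q.
Supply slope = (148.1 − 54.564)/(7475 − 1629) = 0.016, so P = 28.5 + 0.016Q.
Competitive equilibrium: 201 − 0.02Q = 28.5 + 0.016Q → Q* = 4791.6667, P* = 105.1667.
At the floor P = 166.4, quantity demanded = (201 − 166.4)/0.02 = 1730.
Sellers' marginal cost at Q' = 1730: 28.5 + 0.016·1730 = 56.18.
ΔQ = 4791.6667 − 1730 = 3061.6667; wedge = 166.4 − 56.18 = 110.22.
Welfare loss = ½ × 3061.6667 × 110.22 = 168728.45.

168728.45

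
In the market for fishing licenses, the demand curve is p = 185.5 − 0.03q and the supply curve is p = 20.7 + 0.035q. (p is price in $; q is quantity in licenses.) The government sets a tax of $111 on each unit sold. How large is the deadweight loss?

Competitive equilibrium: 185.5 − 0.03q = 20.7 + 0.035q → q* = 2535.3846, p* = 109.4385.
With the tax, the buyer price exceeds the seller price by 111: (185.5 − 0.03q) − (20.7 + 0.035q) = 111 → q' = 827.6923.
Δq = 2535.3846 − 827.6923 = 1707.6923; the wedge equals the tax, 111.
DWL = ½ × 1707.6923 × 111 = $94776.92.

$94776.92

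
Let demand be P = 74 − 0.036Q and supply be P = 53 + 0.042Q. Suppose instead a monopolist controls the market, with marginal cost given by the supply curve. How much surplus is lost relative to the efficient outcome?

Competitive equilibrium: 74 − 0.036Q = 53 + 0.042Q → Q* = 269.2308, P* = 64.3077.
Marginal revenue: MR = 74 − 0.072Q. Set MR = MC: 74 − 0.072Q = 53 + 0.042Q → Q_m = 184.2105.
Price P_m = 74 − 0.036·184.2105 = 67.3684; MC(Q_m) = 53 + 0.042·184.2105 = 60.7368.
Competitive Q* = 269.2308, so ΔQ = 85.0203; wedge = 67.3684 − 60.7368 = 6.6316.
Welfare loss = ½ × 85.0203 × 6.6316 = 281.91.

281.91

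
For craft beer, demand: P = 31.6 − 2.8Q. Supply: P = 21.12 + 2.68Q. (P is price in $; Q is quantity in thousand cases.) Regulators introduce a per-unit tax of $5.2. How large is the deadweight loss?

Competitive equilibrium: 31.6 − 2.8Q = 21.12 + 2.68Q → Q* = 1.9124, P* = 26.2453.
With the tax, the buyer price exceeds the seller price by 5.2: (31.6 − 2.8Q) − (21.12 + 2.68Q) = 5.2 → Q' = 0.9635.
ΔQ = 1.9124 − 0.9635 = 0.9489; the wedge equals the tax, 5.2.
The triangle = ½ × 0.9489 × 5.2 = $2.47 thousand.

$2.47 thousand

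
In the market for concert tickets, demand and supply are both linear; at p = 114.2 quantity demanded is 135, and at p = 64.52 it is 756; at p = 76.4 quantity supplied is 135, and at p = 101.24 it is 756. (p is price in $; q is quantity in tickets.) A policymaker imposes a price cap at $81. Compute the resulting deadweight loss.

$2400

Demand slope = (64.52 − 114.2)/(756 − 135) = −0.08, so p = 125 − 0.08q.
Supply slope = (101.24 − 76.4)/(756 − 135) = 0.04, so p = 71 + 0.04q.
Competitive equilibrium: 125 − 0.08q = 71 + 0.04q → q* = 450, p* = 89.
At the ceiling p = 81, quantity supplied = (81 − 71)/0.04 = 250.
Willingness to pay at q' = 250: 125 − 0.08·250 = 105.
Δq = 450 − 250 = 200; wedge = 105 − 81 = 24.
Deadweight loss = ½ × 200 × 24 = $2400.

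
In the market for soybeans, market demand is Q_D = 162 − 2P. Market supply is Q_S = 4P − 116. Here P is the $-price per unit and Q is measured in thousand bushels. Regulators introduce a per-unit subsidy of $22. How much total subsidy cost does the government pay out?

In inverse form: demand P = 81 − 0.5Q, supply P = 29 + 0.25Q.
Competitive equilibrium: 81 − 0.5Q = 29 + 0.25Q → Q* = 69.3333, P* = 46.3333.
The subsidy lowers effective supply by 22: P = 7 + 0.25Q.
New quantity: 81 − 0.5Q = 7 + 0.25Q → Q' = 98.6667.
Total subsidy cost = 22 × 98.6667 = $2170.67 thousand.

$2170.67 thousand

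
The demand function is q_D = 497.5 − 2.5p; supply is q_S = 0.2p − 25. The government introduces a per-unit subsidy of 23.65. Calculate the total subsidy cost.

In inverse form: demand p = 199 − 0.4q, supply p = 125 + 5q.
Competitive equilibrium: 199 − 0.4q = 125 + 5q → q* = 13.7037, p* = 193.5185.
The subsidy lowers effective supply by 23.65: p = 101.35 + 5q.
New quantity: 199 − 0.4q = 101.35 + 5q → q' = 18.0833.
Total subsidy cost = 23.65 × 18.0833 = 427.67.

427.67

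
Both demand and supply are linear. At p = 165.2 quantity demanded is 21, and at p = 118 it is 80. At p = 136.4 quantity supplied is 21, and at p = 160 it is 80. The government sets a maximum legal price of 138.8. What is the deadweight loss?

194.40

Demand slope = (118 − 165.2)/(80 − 21) = −0.8, so p = 182 − 0.8q.
Supply slope = (160 − 136.4)/(80 − 21) = 0.4, so p = 128 + 0.4q.
Competitive equilibrium: 182 − 0.8q = 128 + 0.4q → q* = 45, p* = 146.
At the ceiling p = 138.8, quantity supplied = (138.8 − 128)/0.4 = 27.
Willingness to pay at q' = 27: 182 − 0.8·27 = 160.4.
Δq = 45 − 27 = 18; wedge = 160.4 − 138.8 = 21.6.
Deadweight loss = ½ × 18 × 21.6 = 194.40.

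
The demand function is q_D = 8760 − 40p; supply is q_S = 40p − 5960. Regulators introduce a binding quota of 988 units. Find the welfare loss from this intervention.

In inverse form: demand p = 219 − 0.025q, supply p = 149 + 0.025q.
Competitive equilibrium: 219 − 0.025q = 149 + 0.025q → q* = 1400, p* = 184.
At q = 988: demand price = 219 − 0.025·988 = 194.3; supply price = 149 + 0.025·988 = 173.7.
Δq = 1400 − 988 = 412; wedge = 194.3 − 173.7 = 20.6.
Deadweight loss = ½ × 412 × 20.6 = 4243.60.

4243.60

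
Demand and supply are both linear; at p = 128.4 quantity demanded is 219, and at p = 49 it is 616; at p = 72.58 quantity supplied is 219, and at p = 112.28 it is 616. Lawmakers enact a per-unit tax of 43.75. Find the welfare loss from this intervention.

Demand slope = (49 − 128.4)/(616 − 219) = −0.2, so p = 172.2 − 0.2q.
Supply slope = (112.28 − 72.58)/(616 − 219) = 0.1, so p = 50.68 + 0.1q.
Competitive equilibrium: 172.2 − 0.2q = 50.68 + 0.1q → q* = 405.06667, p* = 91.18667.
With the tax, the buyer price exceeds the seller price by 43.75: (172.2 − 0.2q) − (50.68 + 0.1q) = 43.75 → q' = 259.23333.
Δq = 405.06667 − 259.23333 = 145.83334; the wedge equals the tax, 43.75.
Welfare loss = ½ × 145.83334 × 43.75 = 3190.10.

3190.10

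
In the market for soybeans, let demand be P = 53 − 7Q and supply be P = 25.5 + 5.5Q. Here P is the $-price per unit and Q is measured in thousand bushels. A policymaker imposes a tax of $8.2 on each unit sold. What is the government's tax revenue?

Competitive equilibrium: 53 − 7Q = 25.5 + 5.5Q → Q* = 2.2, P* = 37.6.
With the tax, the buyer price exceeds the seller price by 8.2: (53 − 7Q) − (25.5 + 5.5Q) = 8.2 → Q' = 1.544.
Tax revenue = 8.2 × 1.544 = $12.66 thousand.

$12.66 thousand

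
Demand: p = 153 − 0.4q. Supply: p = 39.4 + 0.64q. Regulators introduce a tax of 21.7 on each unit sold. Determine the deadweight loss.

226.39

Competitive equilibrium: 153 − 0.4q = 39.4 + 0.64q → q* = 109.2308, p* = 109.3077.
With the tax, the buyer price exceeds the seller price by 21.7: (153 − 0.4q) − (39.4 + 0.64q) = 21.7 → q' = 88.3654.
Δq = 109.2308 − 88.3654 = 20.8654; the wedge equals the tax, 21.7.
Welfare loss = ½ × 20.8654 × 21.7 = 226.39.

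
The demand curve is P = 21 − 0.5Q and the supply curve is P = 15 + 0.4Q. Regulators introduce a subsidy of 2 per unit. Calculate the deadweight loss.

2.22

Competitive equilibrium: 21 − 0.5Q = 15 + 0.4Q → Q* = 6.6667, P* = 17.6667.
The subsidy lowers effective supply by 2: P = 13 + 0.4Q.
New quantity: 21 − 0.5Q = 13 + 0.4Q → Q' = 8.8889.
Overproduction ΔQ = 8.8889 − 6.6667 = 2.2222; wedge = subsidy = 2.
DWL = ½ × 2.2222 × 2 = 2.22.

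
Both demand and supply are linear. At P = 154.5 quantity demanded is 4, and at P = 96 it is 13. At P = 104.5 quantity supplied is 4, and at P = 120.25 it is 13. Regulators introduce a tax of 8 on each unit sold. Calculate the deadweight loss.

3.88

Demand slope = (96 − 154.5)/(13 − 4) = −6.5, so P = 180.5 − 6.5Q.
Supply slope = (120.25 − 104.5)/(13 − 4) = 1.75, so P = 97.5 + 1.75Q.
Competitive equilibrium: 180.5 − 6.5Q = 97.5 + 1.75Q → Q* = 10.0606, P* = 115.1061.
With the tax, the buyer price exceeds the seller price by 8: (180.5 − 6.5Q) − (97.5 + 1.75Q) = 8 → Q' = 9.0909.
ΔQ = 10.0606 − 9.0909 = 0.9697; the wedge equals the tax, 8.
Welfare loss = ½ × 0.9697 × 8 = 3.88.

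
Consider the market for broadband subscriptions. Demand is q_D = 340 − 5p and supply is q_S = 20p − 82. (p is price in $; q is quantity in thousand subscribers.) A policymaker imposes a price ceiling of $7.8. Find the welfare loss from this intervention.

In inverse form: demand p = 68 − 0.2q, supply p = 4.1 + 0.05q.
Competitive equilibrium: 68 − 0.2q = 4.1 + 0.05q → q* = 255.6, p* = 16.88.
At the ceiling p = 7.8, quantity supplied = (7.8 − 4.1)/0.05 = 74.
Willingness to pay at q' = 74: 68 − 0.2·74 = 53.2.
Δq = 255.6 − 74 = 181.6; wedge = 53.2 − 7.8 = 45.4.
Deadweight loss = ½ × 181.6 × 45.4 = $4122.32 thousand.

$4122.32 thousand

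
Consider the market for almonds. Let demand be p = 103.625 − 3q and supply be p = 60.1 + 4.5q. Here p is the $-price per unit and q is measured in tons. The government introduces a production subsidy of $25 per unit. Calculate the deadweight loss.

Competitive equilibrium: 103.625 − 3q = 60.1 + 4.5q → q* = 5.8033, p* = 86.215.
The subsidy lowers effective supply by 25: p = 35.1 + 4.5q.
New quantity: 103.625 − 3q = 35.1 + 4.5q → q' = 9.1367.
Overproduction Δq = 9.1367 − 5.8033 = 3.3334; wedge = subsidy = 25.
DWL = ½ × 3.3334 × 25 = $41.67.

$41.67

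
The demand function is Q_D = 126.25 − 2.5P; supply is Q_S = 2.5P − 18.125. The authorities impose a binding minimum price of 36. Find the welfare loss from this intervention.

126.91

In inverse form: demand P = 50.5 − 0.4Q, supply P = 7.25 + 0.4Q.
Competitive equilibrium: 50.5 − 0.4Q = 7.25 + 0.4Q → Q* = 54.0625, P* = 28.875.
At the floor P = 36, quantity demanded = (50.5 − 36)/0.4 = 36.25.
Sellers' marginal cost at Q' = 36.25: 7.25 + 0.4·36.25 = 21.75.
ΔQ = 54.0625 − 36.25 = 17.8125; wedge = 36 − 21.75 = 14.25.
Welfare loss = ½ × 17.8125 × 14.25 = 126.91.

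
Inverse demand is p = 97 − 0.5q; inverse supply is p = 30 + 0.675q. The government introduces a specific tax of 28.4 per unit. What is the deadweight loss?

Competitive equilibrium: 97 − 0.5q = 30 + 0.675q → q* = 57.0213, p* = 68.4894.
With the tax, the buyer price exceeds the seller price by 28.4: (97 − 0.5q) − (30 + 0.675q) = 28.4 → q' = 32.8511.
Δq = 57.0213 − 32.8511 = 24.1702; the wedge equals the tax, 28.4.
Welfare loss = ½ × 24.1702 × 28.4 = 343.22.

343.22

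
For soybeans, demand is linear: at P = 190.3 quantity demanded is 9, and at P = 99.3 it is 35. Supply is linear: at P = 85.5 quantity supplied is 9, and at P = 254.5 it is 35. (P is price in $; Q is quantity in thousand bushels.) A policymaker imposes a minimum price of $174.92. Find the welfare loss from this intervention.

$185.18 thousand

Demand slope = (99.3 − 190.3)/(35 − 9) = −3.5, so P = 221.8 − 3.5Q.
Supply slope = (254.5 − 85.5)/(35 − 9) = 6.5, so P = 27 + 6.5Q.
Competitive equilibrium: 221.8 − 3.5Q = 27 + 6.5Q → Q* = 19.48, P* = 153.62.
At the floor P = 174.92, quantity demanded = (221.8 − 174.92)/3.5 = 13.3943.
Sellers' marginal cost at Q' = 13.3943: 27 + 6.5·13.3943 = 114.063.
ΔQ = 19.48 − 13.3943 = 6.0857; wedge = 174.92 − 114.063 = 60.857.
The triangle = ½ × 6.0857 × 60.857 = $185.18 thousand.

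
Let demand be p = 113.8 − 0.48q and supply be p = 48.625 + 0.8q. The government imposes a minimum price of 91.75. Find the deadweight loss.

Competitive equilibrium: 113.8 − 0.48q = 48.625 + 0.8q → q* = 50.918, p* = 89.3594.
At the floor p = 91.75, quantity demanded = (113.8 − 91.75)/0.48 = 45.9375.
Sellers' marginal cost at q' = 45.9375: 48.625 + 0.8·45.9375 = 85.375.
Δq = 50.918 − 45.9375 = 4.9805; wedge = 91.75 − 85.375 = 6.375.
Deadweight loss = ½ × 4.9805 × 6.375 = 15.88.

15.88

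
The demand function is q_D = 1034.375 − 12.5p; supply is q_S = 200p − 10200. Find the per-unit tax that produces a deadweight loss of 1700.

17

In inverse form: demand p = 82.75 − 0.08q, supply p = 51 + 0.005q.
Competitive equilibrium: 82.75 − 0.08q = 51 + 0.005q → q* = 373.5294, p* = 52.8676.
A tax t gives Δq = t/0.085 and wedge t, so DWL = t²/0.17.
t²/0.17 = 1700 → t² = 289 → t = 17.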